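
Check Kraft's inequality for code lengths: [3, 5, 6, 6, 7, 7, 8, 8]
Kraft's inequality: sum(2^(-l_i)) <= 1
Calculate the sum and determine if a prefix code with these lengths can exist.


Sum = 2^(-3) + 2^(-5) + 2^(-6) + 2^(-6) + 2^(-7) + 2^(-7) + 2^(-8) + 2^(-8)
    = 0.125 + 0.03125 + 0.015625 + 0.015625 + 0.0078125 + 0.0078125 + 0.00390625 + 0.00390625
    = 54/256 = 0.2109375
Since 0.2109375 <= 1, Kraft's inequality IS satisfied.
A prefix code with these lengths CAN exist.

Kraft sum = 0.2109375. Satisfied.


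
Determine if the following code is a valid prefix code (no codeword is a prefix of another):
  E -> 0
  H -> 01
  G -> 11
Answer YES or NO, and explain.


Checking each pair (does one codeword prefix another?):
  E='0' vs H='01': prefix -- VIOLATION

NO -- this is NOT a valid prefix code. E (0) is a prefix of H (01).


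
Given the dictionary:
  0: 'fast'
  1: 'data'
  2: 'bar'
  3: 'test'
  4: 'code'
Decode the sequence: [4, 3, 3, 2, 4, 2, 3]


Look up each index in the dictionary:
  4 -> 'code'
  3 -> 'test'
  3 -> 'test'
  2 -> 'bar'
  4 -> 'code'
  2 -> 'bar'
  3 -> 'test'

Decoded: "code test test bar code bar test"


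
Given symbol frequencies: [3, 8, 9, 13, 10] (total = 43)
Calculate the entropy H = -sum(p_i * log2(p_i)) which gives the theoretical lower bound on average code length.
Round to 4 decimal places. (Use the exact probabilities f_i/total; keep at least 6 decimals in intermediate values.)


Per-symbol terms -p_i * log2(p_i) with p_i = f_i/43:
  p = 3/43 = 0.069767: log2(p) = -3.841302, -p*log2(p) = 0.267998
  p = 8/43 = 0.186047: log2(p) = -2.426265, -p*log2(p) = 0.451398
  p = 9/43 = 0.209302: log2(p) = -2.256340, -p*log2(p) = 0.472257
  p = 13/43 = 0.302326: log2(p) = -1.725825, -p*log2(p) = 0.521761
  p = 10/43 = 0.232558: log2(p) = -2.104337, -p*log2(p) = 0.489381
H = 0.267998 + 0.451398 + 0.472257 + 0.521761 + 0.489381 = 2.202795

H = 2.2028 bits/symbol


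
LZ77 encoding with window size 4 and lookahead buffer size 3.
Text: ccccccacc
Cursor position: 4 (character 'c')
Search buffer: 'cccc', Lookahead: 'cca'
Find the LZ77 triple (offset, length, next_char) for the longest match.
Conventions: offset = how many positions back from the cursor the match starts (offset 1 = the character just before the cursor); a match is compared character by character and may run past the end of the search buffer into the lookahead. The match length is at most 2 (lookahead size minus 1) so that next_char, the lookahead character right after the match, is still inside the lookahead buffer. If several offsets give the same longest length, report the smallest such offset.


Try each offset into the search buffer:
  offset=1 (pos 3, char 'c'): match length 2
  offset=2 (pos 2, char 'c'): match length 2
  offset=3 (pos 1, char 'c'): match length 2
  offset=4 (pos 0, char 'c'): match length 2
Longest match has length 2, found at offsets 1, 2, 3, 4; take the smallest, offset 1.
next_char = character at position 4 + 2 = 6 -> 'a'

Best match: offset=1, length=2 (matching 'cc' starting at position 3)
LZ77 triple: (1, 2, 'a')


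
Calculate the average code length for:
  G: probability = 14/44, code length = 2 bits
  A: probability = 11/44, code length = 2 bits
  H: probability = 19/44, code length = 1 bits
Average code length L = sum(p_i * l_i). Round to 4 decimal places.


Weighted contributions p_i * l_i:
  G: (14/44) * 2 = 28/44
  A: (11/44) * 2 = 22/44
  H: (19/44) * 1 = 19/44
Sum = (28 + 22 + 19)/44 = 69/44

L = 69/44 = 1.5682 bits/symbol


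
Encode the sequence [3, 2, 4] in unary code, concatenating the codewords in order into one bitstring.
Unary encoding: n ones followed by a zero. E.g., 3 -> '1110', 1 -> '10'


Encode each number as n ones followed by a terminating 0:
  3 -> 1110 (4 bits)
  2 -> 110 (3 bits)
  4 -> 11110 (5 bits)
Total length = 4 + 3 + 5 = 12 bits.

Unary([3, 2, 4]) = 111011011110 (12 bits)


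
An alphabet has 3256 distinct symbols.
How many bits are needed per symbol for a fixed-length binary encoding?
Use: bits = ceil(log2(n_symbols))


log2(3256) = 11.6689
Bracket: 2^11 = 2048 < 3256 <= 2^12 = 4096
So ceil(log2(3256)) = 12

bits = ceil(log2(3256)) = ceil(11.6689) = 12 bits


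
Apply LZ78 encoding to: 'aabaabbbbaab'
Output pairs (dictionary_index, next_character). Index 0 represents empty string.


LZ78 encoding steps:
Dictionary: {0: ''}
Step 1: w='' (idx 0), next='a' -> output (0, 'a'), add 'a' as idx 1
Step 2: w='a' (idx 1), next='b' -> output (1, 'b'), add 'ab' as idx 2
Step 3: w='a' (idx 1), next='a' -> output (1, 'a'), add 'aa' as idx 3
Step 4: w='' (idx 0), next='b' -> output (0, 'b'), add 'b' as idx 4
Step 5: w='b' (idx 4), next='b' -> output (4, 'b'), add 'bb' as idx 5
Step 6: w='b' (idx 4), next='a' -> output (4, 'a'), add 'ba' as idx 6
Step 7: w='ab' (idx 2), end of input -> output (2, '')


Encoded: [(0, 'a'), (1, 'b'), (1, 'a'), (0, 'b'), (4, 'b'), (4, 'a'), (2, '')]


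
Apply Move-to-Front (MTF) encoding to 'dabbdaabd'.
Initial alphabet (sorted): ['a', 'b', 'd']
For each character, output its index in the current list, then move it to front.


MTF encoding:
'd': index 2 in ['a', 'b', 'd'] -> ['d', 'a', 'b']
'a': index 1 in ['d', 'a', 'b'] -> ['a', 'd', 'b']
'b': index 2 in ['a', 'd', 'b'] -> ['b', 'a', 'd']
'b': index 0 in ['b', 'a', 'd'] -> ['b', 'a', 'd']
'd': index 2 in ['b', 'a', 'd'] -> ['d', 'b', 'a']
'a': index 2 in ['d', 'b', 'a'] -> ['a', 'd', 'b']
'a': index 0 in ['a', 'd', 'b'] -> ['a', 'd', 'b']
'b': index 2 in ['a', 'd', 'b'] -> ['b', 'a', 'd']
'd': index 2 in ['b', 'a', 'd'] -> ['d', 'b', 'a']


Output: [2, 1, 2, 0, 2, 2, 0, 2, 2]


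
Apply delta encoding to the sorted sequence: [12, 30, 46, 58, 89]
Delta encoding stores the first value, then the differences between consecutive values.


First value: 12
Deltas:
  30 - 12 = 18
  46 - 30 = 16
  58 - 46 = 12
  89 - 58 = 31


Delta encoded: [12, 18, 16, 12, 31]


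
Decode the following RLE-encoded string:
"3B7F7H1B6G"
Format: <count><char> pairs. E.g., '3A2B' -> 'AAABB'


Expanding each <count><char> pair:
  3B -> 'BBB'
  7F -> 'FFFFFFF'
  7H -> 'HHHHHHH'
  1B -> 'B'
  6G -> 'GGGGGG'

Decoded = BBBFFFFFFFHHHHHHHBGGGGGG


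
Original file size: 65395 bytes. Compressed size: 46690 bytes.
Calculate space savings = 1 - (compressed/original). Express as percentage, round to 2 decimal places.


ratio = compressed/original = 46690/65395 = 0.713969
savings = 1 - ratio = 1 - 0.713969 = 0.286031
as a percentage: 0.286031 * 100 = 28.6%

Space savings = 1 - 46690/65395 = 28.6%


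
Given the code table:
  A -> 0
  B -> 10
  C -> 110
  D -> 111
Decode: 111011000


Decoding:
111 -> D
0 -> A
110 -> C
0 -> A
0 -> A


Result: DACAA


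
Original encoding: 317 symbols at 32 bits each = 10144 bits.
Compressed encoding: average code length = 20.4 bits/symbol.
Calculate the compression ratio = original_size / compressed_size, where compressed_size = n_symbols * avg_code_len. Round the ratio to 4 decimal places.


original_size = n_symbols * orig_bits = 317 * 32 = 10144 bits
compressed_size = n_symbols * avg_code_len = 317 * 20.4 = 6466.8 bits
ratio = original_size / compressed_size = 10144 / 6466.8 = 1.5686

Compression ratio = 1.5686


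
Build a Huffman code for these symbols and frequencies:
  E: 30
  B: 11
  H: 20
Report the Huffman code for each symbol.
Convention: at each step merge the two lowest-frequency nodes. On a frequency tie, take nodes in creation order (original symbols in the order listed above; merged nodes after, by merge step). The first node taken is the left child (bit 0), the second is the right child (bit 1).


Huffman tree construction:
Step 1: Merge B(11) + H(20) = 31
Step 2: Merge E(30) + (B+H)(31) = 61
Read each symbol's code off the tree from the root (left child = 0, right child = 1).

Codes:
  E: 0 (length 1)
  B: 10 (length 2)
  H: 11 (length 2)
Average code length: 92/61 = 1.5082 bits/symbol


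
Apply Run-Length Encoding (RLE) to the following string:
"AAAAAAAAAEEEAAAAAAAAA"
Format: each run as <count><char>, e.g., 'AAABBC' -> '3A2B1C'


Scanning runs left to right:
  i=0: run of 'A' x 9 -> '9A'
  i=9: run of 'E' x 3 -> '3E'
  i=12: run of 'A' x 9 -> '9A'

RLE = 9A3E9A


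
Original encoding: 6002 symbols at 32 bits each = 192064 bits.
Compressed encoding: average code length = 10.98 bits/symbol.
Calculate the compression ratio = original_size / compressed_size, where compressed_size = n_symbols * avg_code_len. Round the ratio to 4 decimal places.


original_size = n_symbols * orig_bits = 6002 * 32 = 192064 bits
compressed_size = n_symbols * avg_code_len = 6002 * 10.98 = 65901.96 bits
ratio = original_size / compressed_size = 192064 / 65901.96 = 2.9144

Compression ratio = 2.9144


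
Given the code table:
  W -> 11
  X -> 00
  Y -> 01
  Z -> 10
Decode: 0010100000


Decoding:
00 -> X
10 -> Z
10 -> Z
00 -> X
00 -> X


Result: XZZXX


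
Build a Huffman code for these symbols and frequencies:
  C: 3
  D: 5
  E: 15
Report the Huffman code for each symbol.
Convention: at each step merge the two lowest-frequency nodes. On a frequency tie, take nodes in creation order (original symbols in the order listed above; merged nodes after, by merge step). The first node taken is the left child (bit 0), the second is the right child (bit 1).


Huffman tree construction:
Step 1: Merge C(3) + D(5) = 8
Step 2: Merge (C+D)(8) + E(15) = 23
Read each symbol's code off the tree from the root (left child = 0, right child = 1).

Codes:
  C: 00 (length 2)
  D: 01 (length 2)
  E: 1 (length 1)
Average code length: 31/23 = 1.3478 bits/symbol


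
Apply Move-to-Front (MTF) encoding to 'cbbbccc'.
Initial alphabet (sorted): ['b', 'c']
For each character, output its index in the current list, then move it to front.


MTF encoding:
'c': index 1 in ['b', 'c'] -> ['c', 'b']
'b': index 1 in ['c', 'b'] -> ['b', 'c']
'b': index 0 in ['b', 'c'] -> ['b', 'c']
'b': index 0 in ['b', 'c'] -> ['b', 'c']
'c': index 1 in ['b', 'c'] -> ['c', 'b']
'c': index 0 in ['c', 'b'] -> ['c', 'b']
'c': index 0 in ['c', 'b'] -> ['c', 'b']


Output: [1, 1, 0, 0, 1, 0, 0]


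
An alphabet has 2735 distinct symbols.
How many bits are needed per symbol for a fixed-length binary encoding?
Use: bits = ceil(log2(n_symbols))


log2(2735) = 11.4173
Bracket: 2^11 = 2048 < 2735 <= 2^12 = 4096
So ceil(log2(2735)) = 12

bits = ceil(log2(2735)) = ceil(11.4173) = 12 bits


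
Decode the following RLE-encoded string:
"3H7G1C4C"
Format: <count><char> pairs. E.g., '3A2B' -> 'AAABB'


Expanding each <count><char> pair:
  3H -> 'HHH'
  7G -> 'GGGGGGG'
  1C -> 'C'
  4C -> 'CCCC'

Decoded = HHHGGGGGGGCCCCC


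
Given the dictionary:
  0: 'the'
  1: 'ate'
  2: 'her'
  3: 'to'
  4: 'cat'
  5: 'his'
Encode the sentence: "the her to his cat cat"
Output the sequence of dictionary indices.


Look up each word in the dictionary:
  'the' -> 0
  'her' -> 2
  'to' -> 3
  'his' -> 5
  'cat' -> 4
  'cat' -> 4

Encoded: [0, 2, 3, 5, 4, 4]


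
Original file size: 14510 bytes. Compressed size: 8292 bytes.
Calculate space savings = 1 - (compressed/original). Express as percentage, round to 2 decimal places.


ratio = compressed/original = 8292/14510 = 0.571468
savings = 1 - ratio = 1 - 0.571468 = 0.428532
as a percentage: 0.428532 * 100 = 42.85%

Space savings = 1 - 8292/14510 = 42.85%


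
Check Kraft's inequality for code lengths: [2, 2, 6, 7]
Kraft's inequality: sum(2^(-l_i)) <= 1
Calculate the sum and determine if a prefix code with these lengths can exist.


Sum = 2^(-2) + 2^(-2) + 2^(-6) + 2^(-7)
    = 0.25 + 0.25 + 0.015625 + 0.0078125
    = 67/128 = 0.5234375
Since 0.5234375 <= 1, Kraft's inequality IS satisfied.
A prefix code with these lengths CAN exist.

Kraft sum = 0.5234375. Satisfied.


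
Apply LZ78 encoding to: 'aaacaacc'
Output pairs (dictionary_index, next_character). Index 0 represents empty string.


LZ78 encoding steps:
Dictionary: {0: ''}
Step 1: w='' (idx 0), next='a' -> output (0, 'a'), add 'a' as idx 1
Step 2: w='a' (idx 1), next='a' -> output (1, 'a'), add 'aa' as idx 2
Step 3: w='' (idx 0), next='c' -> output (0, 'c'), add 'c' as idx 3
Step 4: w='aa' (idx 2), next='c' -> output (2, 'c'), add 'aac' as idx 4
Step 5: w='c' (idx 3), end of input -> output (3, '')


Encoded: [(0, 'a'), (1, 'a'), (0, 'c'), (2, 'c'), (3, '')]


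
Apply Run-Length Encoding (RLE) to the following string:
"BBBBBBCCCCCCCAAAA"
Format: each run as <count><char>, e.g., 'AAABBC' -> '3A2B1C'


Scanning runs left to right:
  i=0: run of 'B' x 6 -> '6B'
  i=6: run of 'C' x 7 -> '7C'
  i=13: run of 'A' x 4 -> '4A'

RLE = 6B7C4A


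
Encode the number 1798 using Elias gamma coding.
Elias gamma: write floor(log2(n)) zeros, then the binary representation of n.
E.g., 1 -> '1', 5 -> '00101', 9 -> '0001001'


num_bits = floor(log2(1798)) + 1 = 11
leading_zeros = num_bits - 1 = 10
binary(1798) = 11100000110

Elias gamma(1798) = '0000000000' + '11100000110' = 000000000011100000110 (21 bits)


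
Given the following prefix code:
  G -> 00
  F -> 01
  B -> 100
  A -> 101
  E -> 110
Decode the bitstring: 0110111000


Decoding step by step:
Bits 01 -> F
Bits 101 -> A
Bits 110 -> E
Bits 00 -> G


Decoded message: FAEG


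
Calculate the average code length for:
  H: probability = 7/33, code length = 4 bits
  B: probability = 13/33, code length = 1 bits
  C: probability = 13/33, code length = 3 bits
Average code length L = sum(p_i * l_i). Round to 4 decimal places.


Weighted contributions p_i * l_i:
  H: (7/33) * 4 = 28/33
  B: (13/33) * 1 = 13/33
  C: (13/33) * 3 = 39/33
Sum = (28 + 13 + 39)/33 = 80/33

L = 80/33 = 2.4242 bits/symbol


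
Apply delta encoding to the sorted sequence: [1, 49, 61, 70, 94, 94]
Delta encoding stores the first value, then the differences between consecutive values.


First value: 1
Deltas:
  49 - 1 = 48
  61 - 49 = 12
  70 - 61 = 9
  94 - 70 = 24
  94 - 94 = 0


Delta encoded: [1, 48, 12, 9, 24, 0]


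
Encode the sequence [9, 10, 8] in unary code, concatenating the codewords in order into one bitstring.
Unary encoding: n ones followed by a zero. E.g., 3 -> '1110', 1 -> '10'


Encode each number as n ones followed by a terminating 0:
  9 -> 1111111110 (10 bits)
  10 -> 11111111110 (11 bits)
  8 -> 111111110 (9 bits)
Total length = 10 + 11 + 9 = 30 bits.

Unary([9, 10, 8]) = 111111111011111111110111111110 (30 bits)


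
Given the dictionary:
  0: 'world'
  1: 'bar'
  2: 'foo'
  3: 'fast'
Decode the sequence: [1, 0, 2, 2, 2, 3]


Look up each index in the dictionary:
  1 -> 'bar'
  0 -> 'world'
  2 -> 'foo'
  2 -> 'foo'
  2 -> 'foo'
  3 -> 'fast'

Decoded: "bar world foo foo foo fast"


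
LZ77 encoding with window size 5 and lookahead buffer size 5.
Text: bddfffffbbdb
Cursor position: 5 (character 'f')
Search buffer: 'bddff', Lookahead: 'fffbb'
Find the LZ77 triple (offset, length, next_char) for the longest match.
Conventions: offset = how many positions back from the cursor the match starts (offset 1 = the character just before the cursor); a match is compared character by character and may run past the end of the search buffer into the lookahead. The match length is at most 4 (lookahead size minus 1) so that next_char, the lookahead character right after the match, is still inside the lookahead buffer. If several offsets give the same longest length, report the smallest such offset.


Try each offset into the search buffer:
  offset=1 (pos 4, char 'f'): match length 3
  offset=2 (pos 3, char 'f'): match length 3
  offset=3 (pos 2, char 'd'): match length 0
  offset=4 (pos 1, char 'd'): match length 0
  offset=5 (pos 0, char 'b'): match length 0
Longest match has length 3, found at offsets 1, 2; take the smallest, offset 1.
next_char = character at position 5 + 3 = 8 -> 'b'

Best match: offset=1, length=3 (matching 'fff' starting at position 4)
LZ77 triple: (1, 3, 'b')


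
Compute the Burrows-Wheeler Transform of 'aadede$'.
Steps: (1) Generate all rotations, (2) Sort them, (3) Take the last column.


Rotations (sorted):
  0: $aadede -> last char: e
  1: aadede$ -> last char: $
  2: adede$a -> last char: a
  3: de$aade -> last char: e
  4: dede$aa -> last char: a
  5: e$aaded -> last char: d
  6: ede$aad -> last char: d


BWT = e$aeadd


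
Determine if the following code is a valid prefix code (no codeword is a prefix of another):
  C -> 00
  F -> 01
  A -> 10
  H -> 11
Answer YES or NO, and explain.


Checking each pair (does one codeword prefix another?):
  C='00' vs F='01': no prefix
  C='00' vs A='10': no prefix
  C='00' vs H='11': no prefix
  F='01' vs C='00': no prefix
  F='01' vs A='10': no prefix
  F='01' vs H='11': no prefix
  A='10' vs C='00': no prefix
  A='10' vs F='01': no prefix
  A='10' vs H='11': no prefix
  H='11' vs C='00': no prefix
  H='11' vs F='01': no prefix
  H='11' vs A='10': no prefix
No violation found over all pairs.

YES -- this is a valid prefix code. No codeword is a prefix of any other codeword.


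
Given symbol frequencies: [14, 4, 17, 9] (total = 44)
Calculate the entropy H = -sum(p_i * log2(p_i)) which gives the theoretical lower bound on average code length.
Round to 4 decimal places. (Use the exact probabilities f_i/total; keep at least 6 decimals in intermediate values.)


Per-symbol terms -p_i * log2(p_i) with p_i = f_i/44:
  p = 14/44 = 0.318182: log2(p) = -1.652077, -p*log2(p) = 0.525661
  p = 4/44 = 0.090909: log2(p) = -3.459432, -p*log2(p) = 0.314494
  p = 17/44 = 0.386364: log2(p) = -1.371969, -p*log2(p) = 0.530079
  p = 9/44 = 0.204545: log2(p) = -2.289507, -p*log2(p) = 0.468308
H = 0.525661 + 0.314494 + 0.530079 + 0.468308 = 1.838542

H = 1.8385 bits/symbol


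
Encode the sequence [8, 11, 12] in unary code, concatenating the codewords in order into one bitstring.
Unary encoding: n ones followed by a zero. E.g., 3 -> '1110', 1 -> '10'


Encode each number as n ones followed by a terminating 0:
  8 -> 111111110 (9 bits)
  11 -> 111111111110 (12 bits)
  12 -> 1111111111110 (13 bits)
Total length = 9 + 12 + 13 = 34 bits.

Unary([8, 11, 12]) = 1111111101111111111101111111111110 (34 bits)


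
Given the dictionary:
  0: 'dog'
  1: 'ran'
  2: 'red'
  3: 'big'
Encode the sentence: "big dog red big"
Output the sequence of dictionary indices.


Look up each word in the dictionary:
  'big' -> 3
  'dog' -> 0
  'red' -> 2
  'big' -> 3

Encoded: [3, 0, 2, 3]


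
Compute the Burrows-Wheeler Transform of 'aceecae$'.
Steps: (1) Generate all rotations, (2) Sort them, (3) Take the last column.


Rotations (sorted):
  0: $aceecae -> last char: e
  1: aceecae$ -> last char: $
  2: ae$aceec -> last char: c
  3: cae$acee -> last char: e
  4: ceecae$a -> last char: a
  5: e$aceeca -> last char: a
  6: ecae$ace -> last char: e
  7: eecae$ac -> last char: c


BWT = e$ceaaec


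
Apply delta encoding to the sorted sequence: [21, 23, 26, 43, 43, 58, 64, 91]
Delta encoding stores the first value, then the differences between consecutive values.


First value: 21
Deltas:
  23 - 21 = 2
  26 - 23 = 3
  43 - 26 = 17
  43 - 43 = 0
  58 - 43 = 15
  64 - 58 = 6
  91 - 64 = 27


Delta encoded: [21, 2, 3, 17, 0, 15, 6, 27]


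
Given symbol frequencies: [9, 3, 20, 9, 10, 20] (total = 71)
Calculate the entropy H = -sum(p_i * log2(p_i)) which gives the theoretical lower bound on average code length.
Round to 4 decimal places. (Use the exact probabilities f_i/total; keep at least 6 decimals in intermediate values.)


Per-symbol terms -p_i * log2(p_i) with p_i = f_i/71:
  p = 9/71 = 0.126761: log2(p) = -2.979822, -p*log2(p) = 0.377724
  p = 3/71 = 0.042254: log2(p) = -4.564785, -p*log2(p) = 0.192878
  p = 20/71 = 0.281690: log2(p) = -1.827819, -p*log2(p) = 0.514879
  p = 9/71 = 0.126761: log2(p) = -2.979822, -p*log2(p) = 0.377724
  p = 10/71 = 0.140845: log2(p) = -2.827819, -p*log2(p) = 0.398284
  p = 20/71 = 0.281690: log2(p) = -1.827819, -p*log2(p) = 0.514879
H = 0.377724 + 0.192878 + 0.514879 + 0.377724 + 0.398284 + 0.514879 = 2.376368

H = 2.3764 bits/symbol


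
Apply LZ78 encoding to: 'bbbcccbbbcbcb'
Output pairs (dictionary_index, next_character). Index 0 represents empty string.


LZ78 encoding steps:
Dictionary: {0: ''}
Step 1: w='' (idx 0), next='b' -> output (0, 'b'), add 'b' as idx 1
Step 2: w='b' (idx 1), next='b' -> output (1, 'b'), add 'bb' as idx 2
Step 3: w='' (idx 0), next='c' -> output (0, 'c'), add 'c' as idx 3
Step 4: w='c' (idx 3), next='c' -> output (3, 'c'), add 'cc' as idx 4
Step 5: w='bb' (idx 2), next='b' -> output (2, 'b'), add 'bbb' as idx 5
Step 6: w='c' (idx 3), next='b' -> output (3, 'b'), add 'cb' as idx 6
Step 7: w='cb' (idx 6), end of input -> output (6, '')


Encoded: [(0, 'b'), (1, 'b'), (0, 'c'), (3, 'c'), (2, 'b'), (3, 'b'), (6, '')]


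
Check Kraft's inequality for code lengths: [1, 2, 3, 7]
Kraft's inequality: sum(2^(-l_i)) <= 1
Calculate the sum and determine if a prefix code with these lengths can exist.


Sum = 2^(-1) + 2^(-2) + 2^(-3) + 2^(-7)
    = 0.5 + 0.25 + 0.125 + 0.0078125
    = 113/128 = 0.8828125
Since 0.8828125 <= 1, Kraft's inequality IS satisfied.
A prefix code with these lengths CAN exist.

Kraft sum = 0.8828125. Satisfied.


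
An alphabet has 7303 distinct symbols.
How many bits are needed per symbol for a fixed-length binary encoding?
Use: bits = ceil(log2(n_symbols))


log2(7303) = 12.8343
Bracket: 2^12 = 4096 < 7303 <= 2^13 = 8192
So ceil(log2(7303)) = 13

bits = ceil(log2(7303)) = ceil(12.8343) = 13 bits


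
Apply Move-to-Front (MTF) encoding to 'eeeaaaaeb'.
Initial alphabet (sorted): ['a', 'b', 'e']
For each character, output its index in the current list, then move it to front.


MTF encoding:
'e': index 2 in ['a', 'b', 'e'] -> ['e', 'a', 'b']
'e': index 0 in ['e', 'a', 'b'] -> ['e', 'a', 'b']
'e': index 0 in ['e', 'a', 'b'] -> ['e', 'a', 'b']
'a': index 1 in ['e', 'a', 'b'] -> ['a', 'e', 'b']
'a': index 0 in ['a', 'e', 'b'] -> ['a', 'e', 'b']
'a': index 0 in ['a', 'e', 'b'] -> ['a', 'e', 'b']
'a': index 0 in ['a', 'e', 'b'] -> ['a', 'e', 'b']
'e': index 1 in ['a', 'e', 'b'] -> ['e', 'a', 'b']
'b': index 2 in ['e', 'a', 'b'] -> ['b', 'e', 'a']


Output: [2, 0, 0, 1, 0, 0, 0, 1, 2]


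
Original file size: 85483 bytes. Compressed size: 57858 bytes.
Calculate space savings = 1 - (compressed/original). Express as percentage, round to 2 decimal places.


ratio = compressed/original = 57858/85483 = 0.676836
savings = 1 - ratio = 1 - 0.676836 = 0.323164
as a percentage: 0.323164 * 100 = 32.32%

Space savings = 1 - 57858/85483 = 32.32%


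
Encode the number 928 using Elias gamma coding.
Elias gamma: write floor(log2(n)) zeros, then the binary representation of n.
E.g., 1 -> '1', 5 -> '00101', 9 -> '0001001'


num_bits = floor(log2(928)) + 1 = 10
leading_zeros = num_bits - 1 = 9
binary(928) = 1110100000

Elias gamma(928) = '000000000' + '1110100000' = 0000000001110100000 (19 bits)


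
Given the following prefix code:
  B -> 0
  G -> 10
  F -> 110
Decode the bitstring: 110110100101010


Decoding step by step:
Bits 110 -> F
Bits 110 -> F
Bits 10 -> G
Bits 0 -> B
Bits 10 -> G
Bits 10 -> G
Bits 10 -> G


Decoded message: FFGBGGG


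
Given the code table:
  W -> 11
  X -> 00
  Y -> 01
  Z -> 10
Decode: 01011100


Decoding:
01 -> Y
01 -> Y
11 -> W
00 -> X


Result: YYWX


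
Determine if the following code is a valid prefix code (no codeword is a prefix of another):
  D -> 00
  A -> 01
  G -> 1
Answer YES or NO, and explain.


Checking each pair (does one codeword prefix another?):
  D='00' vs A='01': no prefix
  D='00' vs G='1': no prefix
  A='01' vs D='00': no prefix
  A='01' vs G='1': no prefix
  G='1' vs D='00': no prefix
  G='1' vs A='01': no prefix
No violation found over all pairs.

YES -- this is a valid prefix code. No codeword is a prefix of any other codeword.


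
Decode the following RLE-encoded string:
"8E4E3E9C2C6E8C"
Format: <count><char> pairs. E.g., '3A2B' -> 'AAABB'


Expanding each <count><char> pair:
  8E -> 'EEEEEEEE'
  4E -> 'EEEE'
  3E -> 'EEE'
  9C -> 'CCCCCCCCC'
  2C -> 'CC'
  6E -> 'EEEEEE'
  8C -> 'CCCCCCCC'

Decoded = EEEEEEEEEEEEEEECCCCCCCCCCCEEEEEECCCCCCCC


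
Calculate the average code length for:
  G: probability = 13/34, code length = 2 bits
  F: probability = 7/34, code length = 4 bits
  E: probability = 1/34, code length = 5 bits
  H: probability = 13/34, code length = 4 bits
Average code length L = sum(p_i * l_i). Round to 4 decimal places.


Weighted contributions p_i * l_i:
  G: (13/34) * 2 = 26/34
  F: (7/34) * 4 = 28/34
  E: (1/34) * 5 = 5/34
  H: (13/34) * 4 = 52/34
Sum = (26 + 28 + 5 + 52)/34 = 111/34

L = 111/34 = 3.2647 bits/symbol


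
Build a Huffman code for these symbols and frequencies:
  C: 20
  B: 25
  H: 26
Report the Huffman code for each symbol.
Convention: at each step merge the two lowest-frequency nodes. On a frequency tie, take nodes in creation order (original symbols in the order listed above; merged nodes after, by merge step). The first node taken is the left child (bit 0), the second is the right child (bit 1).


Huffman tree construction:
Step 1: Merge C(20) + B(25) = 45
Step 2: Merge H(26) + (C+B)(45) = 71
Read each symbol's code off the tree from the root (left child = 0, right child = 1).

Codes:
  C: 10 (length 2)
  B: 11 (length 2)
  H: 0 (length 1)
Average code length: 116/71 = 1.6338 bits/symbol


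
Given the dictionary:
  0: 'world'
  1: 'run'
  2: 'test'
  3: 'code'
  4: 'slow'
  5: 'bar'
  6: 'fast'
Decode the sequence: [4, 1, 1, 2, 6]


Look up each index in the dictionary:
  4 -> 'slow'
  1 -> 'run'
  1 -> 'run'
  2 -> 'test'
  6 -> 'fast'

Decoded: "slow run run test fast"


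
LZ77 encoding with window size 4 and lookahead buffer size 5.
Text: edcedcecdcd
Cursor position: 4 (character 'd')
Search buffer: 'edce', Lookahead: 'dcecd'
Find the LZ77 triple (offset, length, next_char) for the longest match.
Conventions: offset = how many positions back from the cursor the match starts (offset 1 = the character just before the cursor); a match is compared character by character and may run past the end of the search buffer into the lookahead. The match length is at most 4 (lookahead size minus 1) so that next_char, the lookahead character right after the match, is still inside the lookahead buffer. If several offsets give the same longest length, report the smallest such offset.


Try each offset into the search buffer:
  offset=1 (pos 3, char 'e'): match length 0
  offset=2 (pos 2, char 'c'): match length 0
  offset=3 (pos 1, char 'd'): match length 3
  offset=4 (pos 0, char 'e'): match length 0
Longest match has length 3 at offset 3.
next_char = character at position 4 + 3 = 7 -> 'c'

Best match: offset=3, length=3 (matching 'dce' starting at position 1)
LZ77 triple: (3, 3, 'c')


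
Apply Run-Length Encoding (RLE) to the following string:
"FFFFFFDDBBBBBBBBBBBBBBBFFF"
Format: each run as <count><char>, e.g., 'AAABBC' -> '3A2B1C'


Scanning runs left to right:
  i=0: run of 'F' x 6 -> '6F'
  i=6: run of 'D' x 2 -> '2D'
  i=8: run of 'B' x 15 -> '15B'
  i=23: run of 'F' x 3 -> '3F'

RLE = 6F2D15B3F


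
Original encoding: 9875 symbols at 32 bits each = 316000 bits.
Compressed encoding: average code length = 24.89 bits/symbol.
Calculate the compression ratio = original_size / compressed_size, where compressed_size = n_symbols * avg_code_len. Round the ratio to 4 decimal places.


original_size = n_symbols * orig_bits = 9875 * 32 = 316000 bits
compressed_size = n_symbols * avg_code_len = 9875 * 24.89 = 245788.75 bits
ratio = original_size / compressed_size = 316000 / 245788.75 = 1.2857

Compression ratio = 1.2857


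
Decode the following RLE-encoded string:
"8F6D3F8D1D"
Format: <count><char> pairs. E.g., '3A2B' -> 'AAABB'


Expanding each <count><char> pair:
  8F -> 'FFFFFFFF'
  6D -> 'DDDDDD'
  3F -> 'FFF'
  8D -> 'DDDDDDDD'
  1D -> 'D'

Decoded = FFFFFFFFDDDDDDFFFDDDDDDDDD


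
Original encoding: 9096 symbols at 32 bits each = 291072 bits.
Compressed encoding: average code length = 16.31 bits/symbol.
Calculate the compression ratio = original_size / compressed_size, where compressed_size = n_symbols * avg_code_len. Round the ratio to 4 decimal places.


original_size = n_symbols * orig_bits = 9096 * 32 = 291072 bits
compressed_size = n_symbols * avg_code_len = 9096 * 16.31 = 148355.76 bits
ratio = original_size / compressed_size = 291072 / 148355.76 = 1.962

Compression ratio = 1.962


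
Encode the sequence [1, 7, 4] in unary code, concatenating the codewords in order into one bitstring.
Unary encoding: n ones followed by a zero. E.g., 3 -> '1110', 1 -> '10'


Encode each number as n ones followed by a terminating 0:
  1 -> 10 (2 bits)
  7 -> 11111110 (8 bits)
  4 -> 11110 (5 bits)
Total length = 2 + 8 + 5 = 15 bits.

Unary([1, 7, 4]) = 101111111011110 (15 bits)


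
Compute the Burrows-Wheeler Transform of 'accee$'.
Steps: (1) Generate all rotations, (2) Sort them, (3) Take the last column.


Rotations (sorted):
  0: $accee -> last char: e
  1: accee$ -> last char: $
  2: ccee$a -> last char: a
  3: cee$ac -> last char: c
  4: e$acce -> last char: e
  5: ee$acc -> last char: c


BWT = e$acec


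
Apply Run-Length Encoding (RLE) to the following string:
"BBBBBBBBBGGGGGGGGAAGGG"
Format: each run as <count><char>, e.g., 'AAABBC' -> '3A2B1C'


Scanning runs left to right:
  i=0: run of 'B' x 9 -> '9B'
  i=9: run of 'G' x 8 -> '8G'
  i=17: run of 'A' x 2 -> '2A'
  i=19: run of 'G' x 3 -> '3G'

RLE = 9B8G2A3G


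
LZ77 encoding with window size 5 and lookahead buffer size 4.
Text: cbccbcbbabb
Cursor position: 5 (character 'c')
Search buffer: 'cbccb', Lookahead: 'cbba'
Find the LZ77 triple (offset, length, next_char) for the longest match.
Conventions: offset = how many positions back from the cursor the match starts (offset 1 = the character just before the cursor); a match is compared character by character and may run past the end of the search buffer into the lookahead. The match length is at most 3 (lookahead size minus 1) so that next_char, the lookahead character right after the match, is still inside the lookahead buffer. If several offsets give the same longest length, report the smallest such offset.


Try each offset into the search buffer:
  offset=1 (pos 4, char 'b'): match length 0
  offset=2 (pos 3, char 'c'): match length 2
  offset=3 (pos 2, char 'c'): match length 1
  offset=4 (pos 1, char 'b'): match length 0
  offset=5 (pos 0, char 'c'): match length 2
Longest match has length 2, found at offsets 2, 5; take the smallest, offset 2.
next_char = character at position 5 + 2 = 7 -> 'b'

Best match: offset=2, length=2 (matching 'cb' starting at position 3)
LZ77 triple: (2, 2, 'b')


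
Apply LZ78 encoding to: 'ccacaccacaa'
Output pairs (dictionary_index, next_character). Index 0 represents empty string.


LZ78 encoding steps:
Dictionary: {0: ''}
Step 1: w='' (idx 0), next='c' -> output (0, 'c'), add 'c' as idx 1
Step 2: w='c' (idx 1), next='a' -> output (1, 'a'), add 'ca' as idx 2
Step 3: w='ca' (idx 2), next='c' -> output (2, 'c'), add 'cac' as idx 3
Step 4: w='cac' (idx 3), next='a' -> output (3, 'a'), add 'caca' as idx 4
Step 5: w='' (idx 0), next='a' -> output (0, 'a'), add 'a' as idx 5


Encoded: [(0, 'c'), (1, 'a'), (2, 'c'), (3, 'a'), (0, 'a')]


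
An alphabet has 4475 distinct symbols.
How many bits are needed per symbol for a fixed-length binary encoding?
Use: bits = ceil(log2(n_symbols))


log2(4475) = 12.1277
Bracket: 2^12 = 4096 < 4475 <= 2^13 = 8192
So ceil(log2(4475)) = 13

bits = ceil(log2(4475)) = ceil(12.1277) = 13 bits


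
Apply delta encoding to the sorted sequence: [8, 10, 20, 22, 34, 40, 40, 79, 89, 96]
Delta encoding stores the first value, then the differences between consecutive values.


First value: 8
Deltas:
  10 - 8 = 2
  20 - 10 = 10
  22 - 20 = 2
  34 - 22 = 12
  40 - 34 = 6
  40 - 40 = 0
  79 - 40 = 39
  89 - 79 = 10
  96 - 89 = 7


Delta encoded: [8, 2, 10, 2, 12, 6, 0, 39, 10, 7]


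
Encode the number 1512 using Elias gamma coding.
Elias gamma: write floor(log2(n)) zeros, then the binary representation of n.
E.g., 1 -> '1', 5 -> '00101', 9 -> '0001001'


num_bits = floor(log2(1512)) + 1 = 11
leading_zeros = num_bits - 1 = 10
binary(1512) = 10111101000

Elias gamma(1512) = '0000000000' + '10111101000' = 000000000010111101000 (21 bits)


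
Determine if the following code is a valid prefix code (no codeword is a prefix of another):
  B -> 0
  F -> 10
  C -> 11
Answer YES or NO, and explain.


Checking each pair (does one codeword prefix another?):
  B='0' vs F='10': no prefix
  B='0' vs C='11': no prefix
  F='10' vs B='0': no prefix
  F='10' vs C='11': no prefix
  C='11' vs B='0': no prefix
  C='11' vs F='10': no prefix
No violation found over all pairs.

YES -- this is a valid prefix code. No codeword is a prefix of any other codeword.


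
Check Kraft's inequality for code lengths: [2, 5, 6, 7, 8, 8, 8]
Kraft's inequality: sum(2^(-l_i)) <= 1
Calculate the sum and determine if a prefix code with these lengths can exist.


Sum = 2^(-2) + 2^(-5) + 2^(-6) + 2^(-7) + 2^(-8) + 2^(-8) + 2^(-8)
    = 0.25 + 0.03125 + 0.015625 + 0.0078125 + 0.00390625 + 0.00390625 + 0.00390625
    = 81/256 = 0.31640625
Since 0.31640625 <= 1, Kraft's inequality IS satisfied.
A prefix code with these lengths CAN exist.

Kraft sum = 0.31640625. Satisfied.


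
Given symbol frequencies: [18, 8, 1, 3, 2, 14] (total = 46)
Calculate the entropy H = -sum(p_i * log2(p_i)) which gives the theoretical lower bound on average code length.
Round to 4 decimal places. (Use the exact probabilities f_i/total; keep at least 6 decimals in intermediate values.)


Per-symbol terms -p_i * log2(p_i) with p_i = f_i/46:
  p = 18/46 = 0.391304: log2(p) = -1.353637, -p*log2(p) = 0.529684
  p = 8/46 = 0.173913: log2(p) = -2.523562, -p*log2(p) = 0.438880
  p = 1/46 = 0.021739: log2(p) = -5.523562, -p*log2(p) = 0.120077
  p = 3/46 = 0.065217: log2(p) = -3.938599, -p*log2(p) = 0.256865
  p = 2/46 = 0.043478: log2(p) = -4.523562, -p*log2(p) = 0.196677
  p = 14/46 = 0.304348: log2(p) = -1.716207, -p*log2(p) = 0.522324
H = 0.529684 + 0.438880 + 0.120077 + 0.256865 + 0.196677 + 0.522324 = 2.064507

H = 2.0645 bits/symbol


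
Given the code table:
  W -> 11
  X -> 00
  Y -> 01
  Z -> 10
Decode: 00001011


Decoding:
00 -> X
00 -> X
10 -> Z
11 -> W


Result: XXZW


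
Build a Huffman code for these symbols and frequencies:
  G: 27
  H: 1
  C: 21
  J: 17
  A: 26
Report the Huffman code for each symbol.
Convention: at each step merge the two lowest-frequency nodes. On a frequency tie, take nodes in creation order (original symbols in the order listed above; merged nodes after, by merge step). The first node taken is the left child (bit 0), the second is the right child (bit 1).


Huffman tree construction:
Step 1: Merge H(1) + J(17) = 18
Step 2: Merge (H+J)(18) + C(21) = 39
Step 3: Merge A(26) + G(27) = 53
Step 4: Merge ((H+J)+C)(39) + (A+G)(53) = 92
Read each symbol's code off the tree from the root (left child = 0, right child = 1).

Codes:
  G: 11 (length 2)
  H: 000 (length 3)
  C: 01 (length 2)
  J: 001 (length 3)
  A: 10 (length 2)
Average code length: 202/92 = 2.1957 bits/symbol


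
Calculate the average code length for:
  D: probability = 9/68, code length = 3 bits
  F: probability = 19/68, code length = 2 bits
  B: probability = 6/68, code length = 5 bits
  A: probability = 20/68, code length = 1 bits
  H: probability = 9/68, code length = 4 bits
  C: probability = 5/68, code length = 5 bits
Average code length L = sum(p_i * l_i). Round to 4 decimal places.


Weighted contributions p_i * l_i:
  D: (9/68) * 3 = 27/68
  F: (19/68) * 2 = 38/68
  B: (6/68) * 5 = 30/68
  A: (20/68) * 1 = 20/68
  H: (9/68) * 4 = 36/68
  C: (5/68) * 5 = 25/68
Sum = (27 + 38 + 30 + 20 + 36 + 25)/68 = 176/68

L = 176/68 = 2.5882 bits/symbol


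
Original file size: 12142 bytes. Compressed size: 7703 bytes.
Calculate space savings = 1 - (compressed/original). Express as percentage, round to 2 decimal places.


ratio = compressed/original = 7703/12142 = 0.634409
savings = 1 - ratio = 1 - 0.634409 = 0.365591
as a percentage: 0.365591 * 100 = 36.56%

Space savings = 1 - 7703/12142 = 36.56%


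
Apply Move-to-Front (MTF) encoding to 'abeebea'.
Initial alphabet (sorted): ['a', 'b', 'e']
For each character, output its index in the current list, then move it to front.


MTF encoding:
'a': index 0 in ['a', 'b', 'e'] -> ['a', 'b', 'e']
'b': index 1 in ['a', 'b', 'e'] -> ['b', 'a', 'e']
'e': index 2 in ['b', 'a', 'e'] -> ['e', 'b', 'a']
'e': index 0 in ['e', 'b', 'a'] -> ['e', 'b', 'a']
'b': index 1 in ['e', 'b', 'a'] -> ['b', 'e', 'a']
'e': index 1 in ['b', 'e', 'a'] -> ['e', 'b', 'a']
'a': index 2 in ['e', 'b', 'a'] -> ['a', 'e', 'b']


Output: [0, 1, 2, 0, 1, 1, 2]


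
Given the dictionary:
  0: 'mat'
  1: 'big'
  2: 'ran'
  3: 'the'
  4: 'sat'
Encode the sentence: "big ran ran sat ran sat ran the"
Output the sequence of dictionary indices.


Look up each word in the dictionary:
  'big' -> 1
  'ran' -> 2
  'ran' -> 2
  'sat' -> 4
  'ran' -> 2
  'sat' -> 4
  'ran' -> 2
  'the' -> 3

Encoded: [1, 2, 2, 4, 2, 4, 2, 3]


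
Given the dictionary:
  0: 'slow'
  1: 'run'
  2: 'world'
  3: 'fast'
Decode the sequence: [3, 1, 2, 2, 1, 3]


Look up each index in the dictionary:
  3 -> 'fast'
  1 -> 'run'
  2 -> 'world'
  2 -> 'world'
  1 -> 'run'
  3 -> 'fast'

Decoded: "fast run world world run fast"


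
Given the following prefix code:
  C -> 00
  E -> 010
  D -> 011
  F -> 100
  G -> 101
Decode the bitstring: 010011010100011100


Decoding step by step:
Bits 010 -> E
Bits 011 -> D
Bits 010 -> E
Bits 100 -> F
Bits 011 -> D
Bits 100 -> F


Decoded message: EDEFDF


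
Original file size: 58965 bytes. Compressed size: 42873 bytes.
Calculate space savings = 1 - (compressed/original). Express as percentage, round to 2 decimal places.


ratio = compressed/original = 42873/58965 = 0.727092
savings = 1 - ratio = 1 - 0.727092 = 0.272908
as a percentage: 0.272908 * 100 = 27.29%

Space savings = 1 - 42873/58965 = 27.29%


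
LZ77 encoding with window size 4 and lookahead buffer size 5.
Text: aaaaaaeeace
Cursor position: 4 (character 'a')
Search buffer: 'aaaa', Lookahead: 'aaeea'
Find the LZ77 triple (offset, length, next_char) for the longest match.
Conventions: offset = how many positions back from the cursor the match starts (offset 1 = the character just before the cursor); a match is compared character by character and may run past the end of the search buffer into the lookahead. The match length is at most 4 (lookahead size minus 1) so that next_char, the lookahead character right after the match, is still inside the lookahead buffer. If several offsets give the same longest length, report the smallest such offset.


Try each offset into the search buffer:
  offset=1 (pos 3, char 'a'): match length 2
  offset=2 (pos 2, char 'a'): match length 2
  offset=3 (pos 1, char 'a'): match length 2
  offset=4 (pos 0, char 'a'): match length 2
Longest match has length 2, found at offsets 1, 2, 3, 4; take the smallest, offset 1.
next_char = character at position 4 + 2 = 6 -> 'e'

Best match: offset=1, length=2 (matching 'aa' starting at position 3)
LZ77 triple: (1, 2, 'e')


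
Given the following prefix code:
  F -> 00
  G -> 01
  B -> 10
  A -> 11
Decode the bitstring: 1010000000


Decoding step by step:
Bits 10 -> B
Bits 10 -> B
Bits 00 -> F
Bits 00 -> F
Bits 00 -> F


Decoded message: BBFFF


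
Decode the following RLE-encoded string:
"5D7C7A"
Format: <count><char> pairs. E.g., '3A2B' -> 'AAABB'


Expanding each <count><char> pair:
  5D -> 'DDDDD'
  7C -> 'CCCCCCC'
  7A -> 'AAAAAAA'

Decoded = DDDDDCCCCCCCAAAAAAA


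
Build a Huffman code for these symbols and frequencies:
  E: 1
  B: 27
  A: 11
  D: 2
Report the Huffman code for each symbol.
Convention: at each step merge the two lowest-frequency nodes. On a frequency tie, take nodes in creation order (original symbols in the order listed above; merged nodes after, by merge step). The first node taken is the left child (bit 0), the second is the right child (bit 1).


Huffman tree construction:
Step 1: Merge E(1) + D(2) = 3
Step 2: Merge (E+D)(3) + A(11) = 14
Step 3: Merge ((E+D)+A)(14) + B(27) = 41
Read each symbol's code off the tree from the root (left child = 0, right child = 1).

Codes:
  E: 000 (length 3)
  B: 1 (length 1)
  A: 01 (length 2)
  D: 001 (length 3)
Average code length: 58/41 = 1.4146 bits/symbol
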